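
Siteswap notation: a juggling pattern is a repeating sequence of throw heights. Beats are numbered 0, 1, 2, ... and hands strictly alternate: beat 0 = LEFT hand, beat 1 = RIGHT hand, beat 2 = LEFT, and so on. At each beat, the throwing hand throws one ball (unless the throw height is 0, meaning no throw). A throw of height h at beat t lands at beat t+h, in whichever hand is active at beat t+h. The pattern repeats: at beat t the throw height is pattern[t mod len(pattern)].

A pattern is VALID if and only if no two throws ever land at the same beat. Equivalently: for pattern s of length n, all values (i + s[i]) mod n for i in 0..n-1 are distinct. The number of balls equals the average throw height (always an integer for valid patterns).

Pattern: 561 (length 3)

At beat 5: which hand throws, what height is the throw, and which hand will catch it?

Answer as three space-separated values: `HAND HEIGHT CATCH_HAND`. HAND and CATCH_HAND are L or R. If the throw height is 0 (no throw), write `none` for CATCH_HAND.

Beat 5: 5 mod 2 = 1, so hand = R
Throw height = pattern[5 mod 3] = pattern[2] = 1
Lands at beat 5+1=6, 6 mod 2 = 0, so catch hand = L

Answer: R 1 L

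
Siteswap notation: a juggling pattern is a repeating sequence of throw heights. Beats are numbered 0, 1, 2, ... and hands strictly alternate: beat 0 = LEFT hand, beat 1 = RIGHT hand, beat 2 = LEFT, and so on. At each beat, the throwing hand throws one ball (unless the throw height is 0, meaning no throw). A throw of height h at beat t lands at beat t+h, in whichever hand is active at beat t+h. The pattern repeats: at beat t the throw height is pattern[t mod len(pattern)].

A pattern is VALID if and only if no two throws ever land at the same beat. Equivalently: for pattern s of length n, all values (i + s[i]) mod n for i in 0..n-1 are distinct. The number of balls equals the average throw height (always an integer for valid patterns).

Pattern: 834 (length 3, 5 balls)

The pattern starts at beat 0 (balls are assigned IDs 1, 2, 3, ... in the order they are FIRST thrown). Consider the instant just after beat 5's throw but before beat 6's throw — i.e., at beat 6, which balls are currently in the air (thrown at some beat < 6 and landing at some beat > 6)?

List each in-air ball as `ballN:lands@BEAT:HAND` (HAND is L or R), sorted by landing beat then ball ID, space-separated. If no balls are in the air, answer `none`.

Answer: ball2:lands@7:R ball1:lands@8:L ball5:lands@9:R ball4:lands@11:R

Derivation:
Beat 0 (L): throw ball1 h=8 -> lands@8:L; in-air after throw: [b1@8:L]
Beat 1 (R): throw ball2 h=3 -> lands@4:L; in-air after throw: [b2@4:L b1@8:L]
Beat 2 (L): throw ball3 h=4 -> lands@6:L; in-air after throw: [b2@4:L b3@6:L b1@8:L]
Beat 3 (R): throw ball4 h=8 -> lands@11:R; in-air after throw: [b2@4:L b3@6:L b1@8:L b4@11:R]
Beat 4 (L): throw ball2 h=3 -> lands@7:R; in-air after throw: [b3@6:L b2@7:R b1@8:L b4@11:R]
Beat 5 (R): throw ball5 h=4 -> lands@9:R; in-air after throw: [b3@6:L b2@7:R b1@8:L b5@9:R b4@11:R]
Beat 6 (L): throw ball3 h=8 -> lands@14:L; in-air after throw: [b2@7:R b1@8:L b5@9:R b4@11:R b3@14:L]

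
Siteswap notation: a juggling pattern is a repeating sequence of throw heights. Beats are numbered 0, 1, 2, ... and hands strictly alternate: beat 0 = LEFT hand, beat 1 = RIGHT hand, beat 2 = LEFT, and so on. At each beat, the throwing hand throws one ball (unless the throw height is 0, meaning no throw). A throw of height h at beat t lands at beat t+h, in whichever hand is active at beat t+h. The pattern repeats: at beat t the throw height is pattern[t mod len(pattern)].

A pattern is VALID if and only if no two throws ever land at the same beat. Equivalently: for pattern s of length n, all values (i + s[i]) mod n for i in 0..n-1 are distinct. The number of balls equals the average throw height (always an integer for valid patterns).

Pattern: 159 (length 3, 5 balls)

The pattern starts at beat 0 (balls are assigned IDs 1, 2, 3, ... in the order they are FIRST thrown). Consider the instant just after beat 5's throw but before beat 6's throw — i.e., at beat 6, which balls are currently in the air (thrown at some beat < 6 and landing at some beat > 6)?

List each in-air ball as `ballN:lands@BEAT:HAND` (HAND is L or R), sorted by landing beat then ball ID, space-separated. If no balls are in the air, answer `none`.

Answer: ball3:lands@9:R ball2:lands@11:R ball4:lands@14:L

Derivation:
Beat 0 (L): throw ball1 h=1 -> lands@1:R; in-air after throw: [b1@1:R]
Beat 1 (R): throw ball1 h=5 -> lands@6:L; in-air after throw: [b1@6:L]
Beat 2 (L): throw ball2 h=9 -> lands@11:R; in-air after throw: [b1@6:L b2@11:R]
Beat 3 (R): throw ball3 h=1 -> lands@4:L; in-air after throw: [b3@4:L b1@6:L b2@11:R]
Beat 4 (L): throw ball3 h=5 -> lands@9:R; in-air after throw: [b1@6:L b3@9:R b2@11:R]
Beat 5 (R): throw ball4 h=9 -> lands@14:L; in-air after throw: [b1@6:L b3@9:R b2@11:R b4@14:L]
Beat 6 (L): throw ball1 h=1 -> lands@7:R; in-air after throw: [b1@7:R b3@9:R b2@11:R b4@14:L]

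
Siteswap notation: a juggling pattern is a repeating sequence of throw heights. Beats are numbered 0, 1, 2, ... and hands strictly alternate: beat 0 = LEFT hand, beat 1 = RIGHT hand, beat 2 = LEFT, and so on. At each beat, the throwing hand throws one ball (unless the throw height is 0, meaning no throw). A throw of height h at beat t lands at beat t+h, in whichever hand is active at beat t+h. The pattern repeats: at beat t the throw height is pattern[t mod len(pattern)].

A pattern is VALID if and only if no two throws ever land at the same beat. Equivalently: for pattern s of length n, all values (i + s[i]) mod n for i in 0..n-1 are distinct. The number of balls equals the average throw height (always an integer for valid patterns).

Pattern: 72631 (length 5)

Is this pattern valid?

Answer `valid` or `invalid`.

i=0: (i + s[i]) mod n = (0 + 7) mod 5 = 2
i=1: (i + s[i]) mod n = (1 + 2) mod 5 = 3
i=2: (i + s[i]) mod n = (2 + 6) mod 5 = 3
i=3: (i + s[i]) mod n = (3 + 3) mod 5 = 1
i=4: (i + s[i]) mod n = (4 + 1) mod 5 = 0
Residues: [2, 3, 3, 1, 0], distinct: False

Answer: invalid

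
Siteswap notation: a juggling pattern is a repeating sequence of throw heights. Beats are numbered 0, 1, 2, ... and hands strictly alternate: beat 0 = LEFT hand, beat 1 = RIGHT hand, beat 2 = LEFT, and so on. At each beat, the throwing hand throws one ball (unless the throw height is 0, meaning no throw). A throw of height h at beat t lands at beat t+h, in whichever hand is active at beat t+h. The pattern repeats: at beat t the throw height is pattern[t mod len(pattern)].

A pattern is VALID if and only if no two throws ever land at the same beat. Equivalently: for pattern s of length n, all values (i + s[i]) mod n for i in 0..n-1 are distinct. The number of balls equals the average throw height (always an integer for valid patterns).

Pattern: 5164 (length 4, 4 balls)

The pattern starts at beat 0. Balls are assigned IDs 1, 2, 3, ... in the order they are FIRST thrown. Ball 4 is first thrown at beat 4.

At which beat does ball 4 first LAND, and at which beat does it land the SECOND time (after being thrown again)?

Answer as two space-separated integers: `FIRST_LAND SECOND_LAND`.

Beat 0 (L): throw ball1 h=5 -> lands@5:R; in-air after throw: [b1@5:R]
Beat 1 (R): throw ball2 h=1 -> lands@2:L; in-air after throw: [b2@2:L b1@5:R]
Beat 2 (L): throw ball2 h=6 -> lands@8:L; in-air after throw: [b1@5:R b2@8:L]
Beat 3 (R): throw ball3 h=4 -> lands@7:R; in-air after throw: [b1@5:R b3@7:R b2@8:L]
Beat 4 (L): throw ball4 h=5 -> lands@9:R; in-air after throw: [b1@5:R b3@7:R b2@8:L b4@9:R]
Beat 5 (R): throw ball1 h=1 -> lands@6:L; in-air after throw: [b1@6:L b3@7:R b2@8:L b4@9:R]
Beat 6 (L): throw ball1 h=6 -> lands@12:L; in-air after throw: [b3@7:R b2@8:L b4@9:R b1@12:L]
Beat 7 (R): throw ball3 h=4 -> lands@11:R; in-air after throw: [b2@8:L b4@9:R b3@11:R b1@12:L]
Beat 8 (L): throw ball2 h=5 -> lands@13:R; in-air after throw: [b4@9:R b3@11:R b1@12:L b2@13:R]
Beat 9 (R): throw ball4 h=1 -> lands@10:L; in-air after throw: [b4@10:L b3@11:R b1@12:L b2@13:R]
Beat 10 (L): throw ball4 h=6 -> lands@16:L; in-air after throw: [b3@11:R b1@12:L b2@13:R b4@16:L]
Ball 4: thrown@4 h=5 -> first land @9; rethrown@9 h=1 -> second land @10

Answer: 9 10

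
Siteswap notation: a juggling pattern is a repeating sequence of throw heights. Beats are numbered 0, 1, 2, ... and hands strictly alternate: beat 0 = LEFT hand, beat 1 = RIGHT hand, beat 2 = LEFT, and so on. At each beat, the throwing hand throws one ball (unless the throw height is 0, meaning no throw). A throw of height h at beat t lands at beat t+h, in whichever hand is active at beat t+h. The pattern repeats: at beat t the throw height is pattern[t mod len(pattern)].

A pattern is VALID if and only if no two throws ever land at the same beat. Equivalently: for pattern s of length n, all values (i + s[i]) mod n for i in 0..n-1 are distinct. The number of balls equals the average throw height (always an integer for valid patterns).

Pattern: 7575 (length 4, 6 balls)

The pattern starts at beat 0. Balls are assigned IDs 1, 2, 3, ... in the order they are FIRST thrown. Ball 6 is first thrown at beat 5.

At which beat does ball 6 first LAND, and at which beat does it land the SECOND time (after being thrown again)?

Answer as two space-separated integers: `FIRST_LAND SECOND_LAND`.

Beat 0 (L): throw ball1 h=7 -> lands@7:R; in-air after throw: [b1@7:R]
Beat 1 (R): throw ball2 h=5 -> lands@6:L; in-air after throw: [b2@6:L b1@7:R]
Beat 2 (L): throw ball3 h=7 -> lands@9:R; in-air after throw: [b2@6:L b1@7:R b3@9:R]
Beat 3 (R): throw ball4 h=5 -> lands@8:L; in-air after throw: [b2@6:L b1@7:R b4@8:L b3@9:R]
Beat 4 (L): throw ball5 h=7 -> lands@11:R; in-air after throw: [b2@6:L b1@7:R b4@8:L b3@9:R b5@11:R]
Beat 5 (R): throw ball6 h=5 -> lands@10:L; in-air after throw: [b2@6:L b1@7:R b4@8:L b3@9:R b6@10:L b5@11:R]
Beat 6 (L): throw ball2 h=7 -> lands@13:R; in-air after throw: [b1@7:R b4@8:L b3@9:R b6@10:L b5@11:R b2@13:R]
Beat 7 (R): throw ball1 h=5 -> lands@12:L; in-air after throw: [b4@8:L b3@9:R b6@10:L b5@11:R b1@12:L b2@13:R]
Beat 8 (L): throw ball4 h=7 -> lands@15:R; in-air after throw: [b3@9:R b6@10:L b5@11:R b1@12:L b2@13:R b4@15:R]
Beat 9 (R): throw ball3 h=5 -> lands@14:L; in-air after throw: [b6@10:L b5@11:R b1@12:L b2@13:R b3@14:L b4@15:R]
Beat 10 (L): throw ball6 h=7 -> lands@17:R; in-air after throw: [b5@11:R b1@12:L b2@13:R b3@14:L b4@15:R b6@17:R]
Beat 11 (R): throw ball5 h=5 -> lands@16:L; in-air after throw: [b1@12:L b2@13:R b3@14:L b4@15:R b5@16:L b6@17:R]
Beat 12 (L): throw ball1 h=7 -> lands@19:R; in-air after throw: [b2@13:R b3@14:L b4@15:R b5@16:L b6@17:R b1@19:R]
Beat 13 (R): throw ball2 h=5 -> lands@18:L; in-air after throw: [b3@14:L b4@15:R b5@16:L b6@17:R b2@18:L b1@19:R]
Beat 14 (L): throw ball3 h=7 -> lands@21:R; in-air after throw: [b4@15:R b5@16:L b6@17:R b2@18:L b1@19:R b3@21:R]
Beat 15 (R): throw ball4 h=5 -> lands@20:L; in-air after throw: [b5@16:L b6@17:R b2@18:L b1@19:R b4@20:L b3@21:R]
Beat 16 (L): throw ball5 h=7 -> lands@23:R; in-air after throw: [b6@17:R b2@18:L b1@19:R b4@20:L b3@21:R b5@23:R]
Beat 17 (R): throw ball6 h=5 -> lands@22:L; in-air after throw: [b2@18:L b1@19:R b4@20:L b3@21:R b6@22:L b5@23:R]
Ball 6: thrown@5 h=5 -> first land @10; rethrown@10 h=7 -> second land @17

Answer: 10 17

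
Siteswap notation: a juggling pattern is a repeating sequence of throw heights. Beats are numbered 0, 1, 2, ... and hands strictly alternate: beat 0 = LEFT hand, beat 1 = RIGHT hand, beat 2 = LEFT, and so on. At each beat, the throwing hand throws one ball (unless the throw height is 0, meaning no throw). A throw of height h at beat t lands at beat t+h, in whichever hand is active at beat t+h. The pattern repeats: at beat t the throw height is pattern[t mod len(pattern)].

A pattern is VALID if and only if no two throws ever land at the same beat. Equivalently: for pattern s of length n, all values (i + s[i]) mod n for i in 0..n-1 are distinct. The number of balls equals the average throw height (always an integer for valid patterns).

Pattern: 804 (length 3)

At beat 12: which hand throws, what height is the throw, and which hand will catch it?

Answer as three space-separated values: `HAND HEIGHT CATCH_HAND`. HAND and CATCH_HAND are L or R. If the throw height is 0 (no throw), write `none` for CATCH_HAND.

Beat 12: 12 mod 2 = 0, so hand = L
Throw height = pattern[12 mod 3] = pattern[0] = 8
Lands at beat 12+8=20, 20 mod 2 = 0, so catch hand = L

Answer: L 8 L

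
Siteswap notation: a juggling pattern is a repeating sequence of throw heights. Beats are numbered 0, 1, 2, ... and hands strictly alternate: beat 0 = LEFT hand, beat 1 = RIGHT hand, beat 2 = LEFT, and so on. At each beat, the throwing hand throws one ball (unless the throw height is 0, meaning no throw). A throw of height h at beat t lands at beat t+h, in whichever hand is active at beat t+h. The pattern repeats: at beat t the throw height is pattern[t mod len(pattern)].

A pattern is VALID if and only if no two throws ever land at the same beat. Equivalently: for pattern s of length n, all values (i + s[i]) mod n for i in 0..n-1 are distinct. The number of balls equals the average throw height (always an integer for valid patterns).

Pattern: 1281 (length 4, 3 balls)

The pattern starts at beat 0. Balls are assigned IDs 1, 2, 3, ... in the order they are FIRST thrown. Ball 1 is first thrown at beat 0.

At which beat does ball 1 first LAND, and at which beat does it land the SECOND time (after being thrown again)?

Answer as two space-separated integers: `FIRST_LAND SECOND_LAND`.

Beat 0 (L): throw ball1 h=1 -> lands@1:R; in-air after throw: [b1@1:R]
Beat 1 (R): throw ball1 h=2 -> lands@3:R; in-air after throw: [b1@3:R]
Beat 2 (L): throw ball2 h=8 -> lands@10:L; in-air after throw: [b1@3:R b2@10:L]
Beat 3 (R): throw ball1 h=1 -> lands@4:L; in-air after throw: [b1@4:L b2@10:L]
Ball 1: thrown@0 h=1 -> first land @1; rethrown@1 h=2 -> second land @3

Answer: 1 3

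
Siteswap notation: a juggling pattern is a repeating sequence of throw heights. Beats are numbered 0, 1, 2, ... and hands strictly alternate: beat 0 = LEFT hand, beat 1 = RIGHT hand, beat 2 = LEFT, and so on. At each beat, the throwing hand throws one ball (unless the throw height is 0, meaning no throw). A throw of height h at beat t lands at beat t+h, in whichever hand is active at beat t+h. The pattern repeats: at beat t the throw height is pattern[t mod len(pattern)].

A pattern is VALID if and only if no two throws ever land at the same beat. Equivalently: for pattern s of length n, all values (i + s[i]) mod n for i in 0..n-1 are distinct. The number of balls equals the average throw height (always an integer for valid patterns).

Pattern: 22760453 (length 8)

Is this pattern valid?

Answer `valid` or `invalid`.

Answer: invalid

Derivation:
i=0: (i + s[i]) mod n = (0 + 2) mod 8 = 2
i=1: (i + s[i]) mod n = (1 + 2) mod 8 = 3
i=2: (i + s[i]) mod n = (2 + 7) mod 8 = 1
i=3: (i + s[i]) mod n = (3 + 6) mod 8 = 1
i=4: (i + s[i]) mod n = (4 + 0) mod 8 = 4
i=5: (i + s[i]) mod n = (5 + 4) mod 8 = 1
i=6: (i + s[i]) mod n = (6 + 5) mod 8 = 3
i=7: (i + s[i]) mod n = (7 + 3) mod 8 = 2
Residues: [2, 3, 1, 1, 4, 1, 3, 2], distinct: False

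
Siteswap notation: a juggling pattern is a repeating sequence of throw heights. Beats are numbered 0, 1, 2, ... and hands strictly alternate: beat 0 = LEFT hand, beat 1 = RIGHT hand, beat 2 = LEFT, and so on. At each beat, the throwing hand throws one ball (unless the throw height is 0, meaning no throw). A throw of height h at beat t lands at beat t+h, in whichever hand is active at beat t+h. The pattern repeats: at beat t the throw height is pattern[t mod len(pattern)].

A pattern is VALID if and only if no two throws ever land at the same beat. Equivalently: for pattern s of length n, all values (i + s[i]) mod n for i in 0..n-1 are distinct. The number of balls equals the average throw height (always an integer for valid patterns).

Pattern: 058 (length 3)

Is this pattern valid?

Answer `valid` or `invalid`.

i=0: (i + s[i]) mod n = (0 + 0) mod 3 = 0
i=1: (i + s[i]) mod n = (1 + 5) mod 3 = 0
i=2: (i + s[i]) mod n = (2 + 8) mod 3 = 1
Residues: [0, 0, 1], distinct: False

Answer: invalid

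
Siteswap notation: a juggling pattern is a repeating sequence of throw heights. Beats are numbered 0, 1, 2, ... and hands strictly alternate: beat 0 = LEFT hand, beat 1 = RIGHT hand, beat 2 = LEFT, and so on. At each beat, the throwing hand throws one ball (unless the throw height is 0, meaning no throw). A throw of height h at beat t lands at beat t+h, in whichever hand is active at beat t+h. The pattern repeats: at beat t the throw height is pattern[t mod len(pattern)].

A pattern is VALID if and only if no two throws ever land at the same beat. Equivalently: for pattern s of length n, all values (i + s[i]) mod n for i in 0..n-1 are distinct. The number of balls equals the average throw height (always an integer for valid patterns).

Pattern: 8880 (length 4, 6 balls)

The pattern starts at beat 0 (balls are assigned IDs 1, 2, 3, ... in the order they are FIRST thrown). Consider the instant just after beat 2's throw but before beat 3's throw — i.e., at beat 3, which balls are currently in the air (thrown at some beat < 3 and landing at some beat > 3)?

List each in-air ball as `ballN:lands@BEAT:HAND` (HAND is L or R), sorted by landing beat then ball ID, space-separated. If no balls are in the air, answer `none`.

Beat 0 (L): throw ball1 h=8 -> lands@8:L; in-air after throw: [b1@8:L]
Beat 1 (R): throw ball2 h=8 -> lands@9:R; in-air after throw: [b1@8:L b2@9:R]
Beat 2 (L): throw ball3 h=8 -> lands@10:L; in-air after throw: [b1@8:L b2@9:R b3@10:L]

Answer: ball1:lands@8:L ball2:lands@9:R ball3:lands@10:L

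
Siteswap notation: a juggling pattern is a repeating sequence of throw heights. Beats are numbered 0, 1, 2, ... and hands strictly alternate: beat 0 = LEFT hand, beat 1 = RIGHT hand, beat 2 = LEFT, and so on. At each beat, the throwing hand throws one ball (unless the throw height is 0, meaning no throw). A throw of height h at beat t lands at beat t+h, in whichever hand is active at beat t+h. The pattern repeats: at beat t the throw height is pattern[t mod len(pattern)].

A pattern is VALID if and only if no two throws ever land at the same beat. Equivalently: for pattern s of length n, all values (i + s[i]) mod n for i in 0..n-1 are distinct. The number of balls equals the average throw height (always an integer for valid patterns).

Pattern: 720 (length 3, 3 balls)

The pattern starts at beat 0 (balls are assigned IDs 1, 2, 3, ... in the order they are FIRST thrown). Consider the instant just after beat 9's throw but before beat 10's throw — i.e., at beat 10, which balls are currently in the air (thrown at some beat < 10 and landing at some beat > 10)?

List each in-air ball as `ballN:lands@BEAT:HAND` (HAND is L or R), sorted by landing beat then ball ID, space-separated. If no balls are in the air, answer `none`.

Answer: ball3:lands@13:R ball1:lands@16:L

Derivation:
Beat 0 (L): throw ball1 h=7 -> lands@7:R; in-air after throw: [b1@7:R]
Beat 1 (R): throw ball2 h=2 -> lands@3:R; in-air after throw: [b2@3:R b1@7:R]
Beat 3 (R): throw ball2 h=7 -> lands@10:L; in-air after throw: [b1@7:R b2@10:L]
Beat 4 (L): throw ball3 h=2 -> lands@6:L; in-air after throw: [b3@6:L b1@7:R b2@10:L]
Beat 6 (L): throw ball3 h=7 -> lands@13:R; in-air after throw: [b1@7:R b2@10:L b3@13:R]
Beat 7 (R): throw ball1 h=2 -> lands@9:R; in-air after throw: [b1@9:R b2@10:L b3@13:R]
Beat 9 (R): throw ball1 h=7 -> lands@16:L; in-air after throw: [b2@10:L b3@13:R b1@16:L]
Beat 10 (L): throw ball2 h=2 -> lands@12:L; in-air after throw: [b2@12:L b3@13:R b1@16:L]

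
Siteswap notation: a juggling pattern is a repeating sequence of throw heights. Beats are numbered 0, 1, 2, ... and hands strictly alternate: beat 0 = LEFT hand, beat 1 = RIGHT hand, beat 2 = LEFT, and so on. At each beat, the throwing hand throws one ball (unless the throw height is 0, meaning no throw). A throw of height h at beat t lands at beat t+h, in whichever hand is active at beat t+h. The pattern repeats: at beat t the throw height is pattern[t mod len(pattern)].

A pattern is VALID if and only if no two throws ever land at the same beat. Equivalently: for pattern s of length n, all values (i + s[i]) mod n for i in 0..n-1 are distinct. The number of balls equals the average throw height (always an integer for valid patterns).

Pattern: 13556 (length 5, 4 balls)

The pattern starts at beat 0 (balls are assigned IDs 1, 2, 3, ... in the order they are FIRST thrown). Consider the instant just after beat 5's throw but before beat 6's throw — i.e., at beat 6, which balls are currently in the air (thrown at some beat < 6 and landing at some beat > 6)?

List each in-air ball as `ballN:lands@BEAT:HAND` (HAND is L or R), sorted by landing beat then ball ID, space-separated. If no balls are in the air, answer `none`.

Answer: ball2:lands@7:R ball3:lands@8:L ball1:lands@10:L

Derivation:
Beat 0 (L): throw ball1 h=1 -> lands@1:R; in-air after throw: [b1@1:R]
Beat 1 (R): throw ball1 h=3 -> lands@4:L; in-air after throw: [b1@4:L]
Beat 2 (L): throw ball2 h=5 -> lands@7:R; in-air after throw: [b1@4:L b2@7:R]
Beat 3 (R): throw ball3 h=5 -> lands@8:L; in-air after throw: [b1@4:L b2@7:R b3@8:L]
Beat 4 (L): throw ball1 h=6 -> lands@10:L; in-air after throw: [b2@7:R b3@8:L b1@10:L]
Beat 5 (R): throw ball4 h=1 -> lands@6:L; in-air after throw: [b4@6:L b2@7:R b3@8:L b1@10:L]
Beat 6 (L): throw ball4 h=3 -> lands@9:R; in-air after throw: [b2@7:R b3@8:L b4@9:R b1@10:L]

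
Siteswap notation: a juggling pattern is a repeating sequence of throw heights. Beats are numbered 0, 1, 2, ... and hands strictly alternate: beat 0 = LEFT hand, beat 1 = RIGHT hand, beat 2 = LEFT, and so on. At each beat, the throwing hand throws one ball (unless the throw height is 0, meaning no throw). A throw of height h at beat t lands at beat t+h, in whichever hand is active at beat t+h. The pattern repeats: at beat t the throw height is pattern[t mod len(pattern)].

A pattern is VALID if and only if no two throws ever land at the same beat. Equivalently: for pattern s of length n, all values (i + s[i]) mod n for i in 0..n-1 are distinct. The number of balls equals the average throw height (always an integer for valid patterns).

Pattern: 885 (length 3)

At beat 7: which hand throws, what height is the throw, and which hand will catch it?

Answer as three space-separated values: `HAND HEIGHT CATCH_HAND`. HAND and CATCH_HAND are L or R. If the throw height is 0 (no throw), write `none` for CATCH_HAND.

Answer: R 8 R

Derivation:
Beat 7: 7 mod 2 = 1, so hand = R
Throw height = pattern[7 mod 3] = pattern[1] = 8
Lands at beat 7+8=15, 15 mod 2 = 1, so catch hand = R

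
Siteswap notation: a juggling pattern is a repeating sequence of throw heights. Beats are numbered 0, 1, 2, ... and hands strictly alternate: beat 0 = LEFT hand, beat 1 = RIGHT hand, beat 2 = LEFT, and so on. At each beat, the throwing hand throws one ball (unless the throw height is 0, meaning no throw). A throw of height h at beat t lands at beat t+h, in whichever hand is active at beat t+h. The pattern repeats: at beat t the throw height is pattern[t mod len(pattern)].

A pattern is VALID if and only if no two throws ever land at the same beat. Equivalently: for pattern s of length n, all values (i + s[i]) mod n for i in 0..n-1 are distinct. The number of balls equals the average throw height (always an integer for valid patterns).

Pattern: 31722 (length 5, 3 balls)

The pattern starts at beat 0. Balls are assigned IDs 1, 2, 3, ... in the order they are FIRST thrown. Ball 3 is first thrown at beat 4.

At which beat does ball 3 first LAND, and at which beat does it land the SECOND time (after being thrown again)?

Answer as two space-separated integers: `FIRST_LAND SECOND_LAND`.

Answer: 6 7

Derivation:
Beat 0 (L): throw ball1 h=3 -> lands@3:R; in-air after throw: [b1@3:R]
Beat 1 (R): throw ball2 h=1 -> lands@2:L; in-air after throw: [b2@2:L b1@3:R]
Beat 2 (L): throw ball2 h=7 -> lands@9:R; in-air after throw: [b1@3:R b2@9:R]
Beat 3 (R): throw ball1 h=2 -> lands@5:R; in-air after throw: [b1@5:R b2@9:R]
Beat 4 (L): throw ball3 h=2 -> lands@6:L; in-air after throw: [b1@5:R b3@6:L b2@9:R]
Beat 5 (R): throw ball1 h=3 -> lands@8:L; in-air after throw: [b3@6:L b1@8:L b2@9:R]
Beat 6 (L): throw ball3 h=1 -> lands@7:R; in-air after throw: [b3@7:R b1@8:L b2@9:R]
Beat 7 (R): throw ball3 h=7 -> lands@14:L; in-air after throw: [b1@8:L b2@9:R b3@14:L]
Ball 3: thrown@4 h=2 -> first land @6; rethrown@6 h=1 -> second land @7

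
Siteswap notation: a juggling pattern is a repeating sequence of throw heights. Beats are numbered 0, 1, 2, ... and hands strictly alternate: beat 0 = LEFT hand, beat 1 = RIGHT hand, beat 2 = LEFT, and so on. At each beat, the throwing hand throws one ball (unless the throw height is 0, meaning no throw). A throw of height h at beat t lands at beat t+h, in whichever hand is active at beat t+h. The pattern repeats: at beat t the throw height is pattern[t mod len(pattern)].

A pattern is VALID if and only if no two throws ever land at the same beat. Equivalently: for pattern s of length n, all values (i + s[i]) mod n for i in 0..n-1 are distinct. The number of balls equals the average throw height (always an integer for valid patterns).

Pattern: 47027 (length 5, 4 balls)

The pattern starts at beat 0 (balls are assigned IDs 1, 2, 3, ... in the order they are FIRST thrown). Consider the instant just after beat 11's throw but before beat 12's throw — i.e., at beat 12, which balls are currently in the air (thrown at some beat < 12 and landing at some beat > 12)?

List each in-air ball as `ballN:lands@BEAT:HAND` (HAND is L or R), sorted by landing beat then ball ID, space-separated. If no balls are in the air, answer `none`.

Answer: ball4:lands@13:R ball2:lands@14:L ball3:lands@16:L ball1:lands@18:L

Derivation:
Beat 0 (L): throw ball1 h=4 -> lands@4:L; in-air after throw: [b1@4:L]
Beat 1 (R): throw ball2 h=7 -> lands@8:L; in-air after throw: [b1@4:L b2@8:L]
Beat 3 (R): throw ball3 h=2 -> lands@5:R; in-air after throw: [b1@4:L b3@5:R b2@8:L]
Beat 4 (L): throw ball1 h=7 -> lands@11:R; in-air after throw: [b3@5:R b2@8:L b1@11:R]
Beat 5 (R): throw ball3 h=4 -> lands@9:R; in-air after throw: [b2@8:L b3@9:R b1@11:R]
Beat 6 (L): throw ball4 h=7 -> lands@13:R; in-air after throw: [b2@8:L b3@9:R b1@11:R b4@13:R]
Beat 8 (L): throw ball2 h=2 -> lands@10:L; in-air after throw: [b3@9:R b2@10:L b1@11:R b4@13:R]
Beat 9 (R): throw ball3 h=7 -> lands@16:L; in-air after throw: [b2@10:L b1@11:R b4@13:R b3@16:L]
Beat 10 (L): throw ball2 h=4 -> lands@14:L; in-air after throw: [b1@11:R b4@13:R b2@14:L b3@16:L]
Beat 11 (R): throw ball1 h=7 -> lands@18:L; in-air after throw: [b4@13:R b2@14:L b3@16:L b1@18:L]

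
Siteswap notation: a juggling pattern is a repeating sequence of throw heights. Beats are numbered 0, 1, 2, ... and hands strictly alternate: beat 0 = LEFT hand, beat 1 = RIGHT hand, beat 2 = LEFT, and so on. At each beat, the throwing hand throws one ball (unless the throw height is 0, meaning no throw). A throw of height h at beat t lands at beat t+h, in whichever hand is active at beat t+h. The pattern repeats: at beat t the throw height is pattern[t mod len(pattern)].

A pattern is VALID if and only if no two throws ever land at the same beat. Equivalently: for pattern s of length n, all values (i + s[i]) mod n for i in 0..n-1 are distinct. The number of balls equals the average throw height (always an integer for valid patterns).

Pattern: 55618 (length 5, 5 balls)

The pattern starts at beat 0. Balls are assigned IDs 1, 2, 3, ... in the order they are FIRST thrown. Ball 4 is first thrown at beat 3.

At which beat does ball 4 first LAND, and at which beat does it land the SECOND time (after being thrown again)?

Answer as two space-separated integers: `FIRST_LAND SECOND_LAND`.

Answer: 4 12

Derivation:
Beat 0 (L): throw ball1 h=5 -> lands@5:R; in-air after throw: [b1@5:R]
Beat 1 (R): throw ball2 h=5 -> lands@6:L; in-air after throw: [b1@5:R b2@6:L]
Beat 2 (L): throw ball3 h=6 -> lands@8:L; in-air after throw: [b1@5:R b2@6:L b3@8:L]
Beat 3 (R): throw ball4 h=1 -> lands@4:L; in-air after throw: [b4@4:L b1@5:R b2@6:L b3@8:L]
Beat 4 (L): throw ball4 h=8 -> lands@12:L; in-air after throw: [b1@5:R b2@6:L b3@8:L b4@12:L]
Beat 5 (R): throw ball1 h=5 -> lands@10:L; in-air after throw: [b2@6:L b3@8:L b1@10:L b4@12:L]
Beat 6 (L): throw ball2 h=5 -> lands@11:R; in-air after throw: [b3@8:L b1@10:L b2@11:R b4@12:L]
Beat 7 (R): throw ball5 h=6 -> lands@13:R; in-air after throw: [b3@8:L b1@10:L b2@11:R b4@12:L b5@13:R]
Beat 8 (L): throw ball3 h=1 -> lands@9:R; in-air after throw: [b3@9:R b1@10:L b2@11:R b4@12:L b5@13:R]
Beat 9 (R): throw ball3 h=8 -> lands@17:R; in-air after throw: [b1@10:L b2@11:R b4@12:L b5@13:R b3@17:R]
Beat 10 (L): throw ball1 h=5 -> lands@15:R; in-air after throw: [b2@11:R b4@12:L b5@13:R b1@15:R b3@17:R]
Beat 11 (R): throw ball2 h=5 -> lands@16:L; in-air after throw: [b4@12:L b5@13:R b1@15:R b2@16:L b3@17:R]
Beat 12 (L): throw ball4 h=6 -> lands@18:L; in-air after throw: [b5@13:R b1@15:R b2@16:L b3@17:R b4@18:L]
Ball 4: thrown@3 h=1 -> first land @4; rethrown@4 h=8 -> second land @12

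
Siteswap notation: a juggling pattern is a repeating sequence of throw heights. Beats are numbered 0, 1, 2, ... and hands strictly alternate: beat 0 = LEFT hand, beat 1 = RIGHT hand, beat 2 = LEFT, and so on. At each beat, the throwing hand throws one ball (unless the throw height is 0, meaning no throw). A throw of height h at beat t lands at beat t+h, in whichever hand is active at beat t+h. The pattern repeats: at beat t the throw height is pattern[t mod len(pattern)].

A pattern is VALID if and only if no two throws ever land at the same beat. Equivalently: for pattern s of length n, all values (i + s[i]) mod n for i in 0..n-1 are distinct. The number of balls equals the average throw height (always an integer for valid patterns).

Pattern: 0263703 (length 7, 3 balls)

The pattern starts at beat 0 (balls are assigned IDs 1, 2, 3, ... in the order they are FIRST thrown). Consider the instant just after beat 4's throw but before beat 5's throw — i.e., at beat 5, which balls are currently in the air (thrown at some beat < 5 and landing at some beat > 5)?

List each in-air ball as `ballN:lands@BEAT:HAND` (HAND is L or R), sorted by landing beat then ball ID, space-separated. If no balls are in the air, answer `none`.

Beat 1 (R): throw ball1 h=2 -> lands@3:R; in-air after throw: [b1@3:R]
Beat 2 (L): throw ball2 h=6 -> lands@8:L; in-air after throw: [b1@3:R b2@8:L]
Beat 3 (R): throw ball1 h=3 -> lands@6:L; in-air after throw: [b1@6:L b2@8:L]
Beat 4 (L): throw ball3 h=7 -> lands@11:R; in-air after throw: [b1@6:L b2@8:L b3@11:R]

Answer: ball1:lands@6:L ball2:lands@8:L ball3:lands@11:R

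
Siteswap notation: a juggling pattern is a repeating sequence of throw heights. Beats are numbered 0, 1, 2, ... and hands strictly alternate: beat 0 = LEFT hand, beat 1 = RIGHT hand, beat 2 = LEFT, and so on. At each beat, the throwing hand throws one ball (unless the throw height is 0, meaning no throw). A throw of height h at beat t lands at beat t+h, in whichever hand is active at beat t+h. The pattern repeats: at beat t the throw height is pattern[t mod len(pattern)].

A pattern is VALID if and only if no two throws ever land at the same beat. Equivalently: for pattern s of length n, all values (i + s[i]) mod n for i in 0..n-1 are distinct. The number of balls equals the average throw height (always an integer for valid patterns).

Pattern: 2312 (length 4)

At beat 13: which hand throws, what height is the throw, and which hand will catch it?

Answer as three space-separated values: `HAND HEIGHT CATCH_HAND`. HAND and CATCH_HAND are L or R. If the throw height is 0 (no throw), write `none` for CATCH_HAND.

Beat 13: 13 mod 2 = 1, so hand = R
Throw height = pattern[13 mod 4] = pattern[1] = 3
Lands at beat 13+3=16, 16 mod 2 = 0, so catch hand = L

Answer: R 3 L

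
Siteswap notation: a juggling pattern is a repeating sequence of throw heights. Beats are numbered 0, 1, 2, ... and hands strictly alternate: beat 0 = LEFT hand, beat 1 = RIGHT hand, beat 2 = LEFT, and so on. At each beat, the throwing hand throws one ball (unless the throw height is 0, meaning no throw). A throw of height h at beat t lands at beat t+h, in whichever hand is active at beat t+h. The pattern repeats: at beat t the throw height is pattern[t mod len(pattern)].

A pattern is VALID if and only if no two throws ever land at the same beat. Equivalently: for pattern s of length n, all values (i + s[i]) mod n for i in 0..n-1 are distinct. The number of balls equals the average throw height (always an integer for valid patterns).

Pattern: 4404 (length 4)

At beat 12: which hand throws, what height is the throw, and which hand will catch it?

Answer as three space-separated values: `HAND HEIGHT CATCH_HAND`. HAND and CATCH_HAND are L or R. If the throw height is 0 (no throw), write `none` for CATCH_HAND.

Beat 12: 12 mod 2 = 0, so hand = L
Throw height = pattern[12 mod 4] = pattern[0] = 4
Lands at beat 12+4=16, 16 mod 2 = 0, so catch hand = L

Answer: L 4 L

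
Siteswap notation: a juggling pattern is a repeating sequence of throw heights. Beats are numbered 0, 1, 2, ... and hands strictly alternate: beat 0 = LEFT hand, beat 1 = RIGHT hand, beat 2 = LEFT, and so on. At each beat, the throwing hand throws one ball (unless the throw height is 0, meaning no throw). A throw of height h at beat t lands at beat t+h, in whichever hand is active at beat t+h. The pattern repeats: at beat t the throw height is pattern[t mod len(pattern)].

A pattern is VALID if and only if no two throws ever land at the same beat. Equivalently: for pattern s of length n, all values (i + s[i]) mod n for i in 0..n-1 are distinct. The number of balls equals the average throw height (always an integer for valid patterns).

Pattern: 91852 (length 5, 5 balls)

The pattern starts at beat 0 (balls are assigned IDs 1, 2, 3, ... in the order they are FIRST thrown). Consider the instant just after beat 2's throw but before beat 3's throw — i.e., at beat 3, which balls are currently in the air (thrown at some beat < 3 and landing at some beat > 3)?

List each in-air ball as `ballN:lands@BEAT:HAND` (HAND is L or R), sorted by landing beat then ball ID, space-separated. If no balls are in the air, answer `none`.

Beat 0 (L): throw ball1 h=9 -> lands@9:R; in-air after throw: [b1@9:R]
Beat 1 (R): throw ball2 h=1 -> lands@2:L; in-air after throw: [b2@2:L b1@9:R]
Beat 2 (L): throw ball2 h=8 -> lands@10:L; in-air after throw: [b1@9:R b2@10:L]
Beat 3 (R): throw ball3 h=5 -> lands@8:L; in-air after throw: [b3@8:L b1@9:R b2@10:L]

Answer: ball1:lands@9:R ball2:lands@10:L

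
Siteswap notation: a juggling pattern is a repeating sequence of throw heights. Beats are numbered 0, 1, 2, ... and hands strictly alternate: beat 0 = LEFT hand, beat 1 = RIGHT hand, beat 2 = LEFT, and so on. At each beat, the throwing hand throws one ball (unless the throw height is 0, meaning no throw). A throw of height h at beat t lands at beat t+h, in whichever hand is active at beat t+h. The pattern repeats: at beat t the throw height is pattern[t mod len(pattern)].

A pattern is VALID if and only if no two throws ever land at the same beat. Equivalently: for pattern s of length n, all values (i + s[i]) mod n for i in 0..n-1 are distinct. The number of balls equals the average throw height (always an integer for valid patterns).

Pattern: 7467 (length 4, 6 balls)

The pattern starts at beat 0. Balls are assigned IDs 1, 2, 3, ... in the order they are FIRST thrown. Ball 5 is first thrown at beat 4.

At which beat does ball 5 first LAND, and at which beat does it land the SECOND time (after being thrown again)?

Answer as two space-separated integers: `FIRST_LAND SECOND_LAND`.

Answer: 11 18

Derivation:
Beat 0 (L): throw ball1 h=7 -> lands@7:R; in-air after throw: [b1@7:R]
Beat 1 (R): throw ball2 h=4 -> lands@5:R; in-air after throw: [b2@5:R b1@7:R]
Beat 2 (L): throw ball3 h=6 -> lands@8:L; in-air after throw: [b2@5:R b1@7:R b3@8:L]
Beat 3 (R): throw ball4 h=7 -> lands@10:L; in-air after throw: [b2@5:R b1@7:R b3@8:L b4@10:L]
Beat 4 (L): throw ball5 h=7 -> lands@11:R; in-air after throw: [b2@5:R b1@7:R b3@8:L b4@10:L b5@11:R]
Beat 5 (R): throw ball2 h=4 -> lands@9:R; in-air after throw: [b1@7:R b3@8:L b2@9:R b4@10:L b5@11:R]
Beat 6 (L): throw ball6 h=6 -> lands@12:L; in-air after throw: [b1@7:R b3@8:L b2@9:R b4@10:L b5@11:R b6@12:L]
Beat 7 (R): throw ball1 h=7 -> lands@14:L; in-air after throw: [b3@8:L b2@9:R b4@10:L b5@11:R b6@12:L b1@14:L]
Beat 8 (L): throw ball3 h=7 -> lands@15:R; in-air after throw: [b2@9:R b4@10:L b5@11:R b6@12:L b1@14:L b3@15:R]
Beat 9 (R): throw ball2 h=4 -> lands@13:R; in-air after throw: [b4@10:L b5@11:R b6@12:L b2@13:R b1@14:L b3@15:R]
Beat 10 (L): throw ball4 h=6 -> lands@16:L; in-air after throw: [b5@11:R b6@12:L b2@13:R b1@14:L b3@15:R b4@16:L]
Beat 11 (R): throw ball5 h=7 -> lands@18:L; in-air after throw: [b6@12:L b2@13:R b1@14:L b3@15:R b4@16:L b5@18:L]
Beat 12 (L): throw ball6 h=7 -> lands@19:R; in-air after throw: [b2@13:R b1@14:L b3@15:R b4@16:L b5@18:L b6@19:R]
Beat 13 (R): throw ball2 h=4 -> lands@17:R; in-air after throw: [b1@14:L b3@15:R b4@16:L b2@17:R b5@18:L b6@19:R]
Ball 5: thrown@4 h=7 -> first land @11; rethrown@11 h=7 -> second land @18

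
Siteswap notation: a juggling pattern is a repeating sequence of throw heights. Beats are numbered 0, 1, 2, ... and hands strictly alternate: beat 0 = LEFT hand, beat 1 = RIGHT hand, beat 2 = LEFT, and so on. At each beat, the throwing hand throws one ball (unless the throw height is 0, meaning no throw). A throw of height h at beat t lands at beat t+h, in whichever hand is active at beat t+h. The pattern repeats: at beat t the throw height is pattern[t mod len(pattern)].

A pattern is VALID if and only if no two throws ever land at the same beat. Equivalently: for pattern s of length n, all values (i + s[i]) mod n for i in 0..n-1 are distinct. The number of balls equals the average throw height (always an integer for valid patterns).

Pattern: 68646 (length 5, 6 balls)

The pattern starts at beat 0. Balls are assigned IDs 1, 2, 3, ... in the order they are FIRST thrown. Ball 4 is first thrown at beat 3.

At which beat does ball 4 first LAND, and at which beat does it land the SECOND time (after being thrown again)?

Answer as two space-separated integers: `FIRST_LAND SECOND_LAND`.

Beat 0 (L): throw ball1 h=6 -> lands@6:L; in-air after throw: [b1@6:L]
Beat 1 (R): throw ball2 h=8 -> lands@9:R; in-air after throw: [b1@6:L b2@9:R]
Beat 2 (L): throw ball3 h=6 -> lands@8:L; in-air after throw: [b1@6:L b3@8:L b2@9:R]
Beat 3 (R): throw ball4 h=4 -> lands@7:R; in-air after throw: [b1@6:L b4@7:R b3@8:L b2@9:R]
Beat 4 (L): throw ball5 h=6 -> lands@10:L; in-air after throw: [b1@6:L b4@7:R b3@8:L b2@9:R b5@10:L]
Beat 5 (R): throw ball6 h=6 -> lands@11:R; in-air after throw: [b1@6:L b4@7:R b3@8:L b2@9:R b5@10:L b6@11:R]
Beat 6 (L): throw ball1 h=8 -> lands@14:L; in-air after throw: [b4@7:R b3@8:L b2@9:R b5@10:L b6@11:R b1@14:L]
Beat 7 (R): throw ball4 h=6 -> lands@13:R; in-air after throw: [b3@8:L b2@9:R b5@10:L b6@11:R b4@13:R b1@14:L]
Beat 8 (L): throw ball3 h=4 -> lands@12:L; in-air after throw: [b2@9:R b5@10:L b6@11:R b3@12:L b4@13:R b1@14:L]
Beat 9 (R): throw ball2 h=6 -> lands@15:R; in-air after throw: [b5@10:L b6@11:R b3@12:L b4@13:R b1@14:L b2@15:R]
Beat 10 (L): throw ball5 h=6 -> lands@16:L; in-air after throw: [b6@11:R b3@12:L b4@13:R b1@14:L b2@15:R b5@16:L]
Beat 11 (R): throw ball6 h=8 -> lands@19:R; in-air after throw: [b3@12:L b4@13:R b1@14:L b2@15:R b5@16:L b6@19:R]
Beat 12 (L): throw ball3 h=6 -> lands@18:L; in-air after throw: [b4@13:R b1@14:L b2@15:R b5@16:L b3@18:L b6@19:R]
Beat 13 (R): throw ball4 h=4 -> lands@17:R; in-air after throw: [b1@14:L b2@15:R b5@16:L b4@17:R b3@18:L b6@19:R]
Ball 4: thrown@3 h=4 -> first land @7; rethrown@7 h=6 -> second land @13

Answer: 7 13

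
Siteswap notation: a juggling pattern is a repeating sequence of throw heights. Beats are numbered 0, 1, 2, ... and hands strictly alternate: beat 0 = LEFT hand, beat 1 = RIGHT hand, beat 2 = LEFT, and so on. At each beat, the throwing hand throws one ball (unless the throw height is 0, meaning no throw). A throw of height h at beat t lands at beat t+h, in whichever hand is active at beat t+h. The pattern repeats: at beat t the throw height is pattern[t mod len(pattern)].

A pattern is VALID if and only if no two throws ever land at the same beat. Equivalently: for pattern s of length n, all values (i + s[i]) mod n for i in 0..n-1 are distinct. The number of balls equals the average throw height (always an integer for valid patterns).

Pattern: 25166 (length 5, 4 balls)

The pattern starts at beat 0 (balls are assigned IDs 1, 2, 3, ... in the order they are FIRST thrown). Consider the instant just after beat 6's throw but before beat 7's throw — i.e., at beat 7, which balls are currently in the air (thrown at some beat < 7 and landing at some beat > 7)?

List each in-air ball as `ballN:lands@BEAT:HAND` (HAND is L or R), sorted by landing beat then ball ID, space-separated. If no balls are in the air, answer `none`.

Answer: ball1:lands@9:R ball3:lands@10:L ball2:lands@11:R

Derivation:
Beat 0 (L): throw ball1 h=2 -> lands@2:L; in-air after throw: [b1@2:L]
Beat 1 (R): throw ball2 h=5 -> lands@6:L; in-air after throw: [b1@2:L b2@6:L]
Beat 2 (L): throw ball1 h=1 -> lands@3:R; in-air after throw: [b1@3:R b2@6:L]
Beat 3 (R): throw ball1 h=6 -> lands@9:R; in-air after throw: [b2@6:L b1@9:R]
Beat 4 (L): throw ball3 h=6 -> lands@10:L; in-air after throw: [b2@6:L b1@9:R b3@10:L]
Beat 5 (R): throw ball4 h=2 -> lands@7:R; in-air after throw: [b2@6:L b4@7:R b1@9:R b3@10:L]
Beat 6 (L): throw ball2 h=5 -> lands@11:R; in-air after throw: [b4@7:R b1@9:R b3@10:L b2@11:R]
Beat 7 (R): throw ball4 h=1 -> lands@8:L; in-air after throw: [b4@8:L b1@9:R b3@10:L b2@11:R]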